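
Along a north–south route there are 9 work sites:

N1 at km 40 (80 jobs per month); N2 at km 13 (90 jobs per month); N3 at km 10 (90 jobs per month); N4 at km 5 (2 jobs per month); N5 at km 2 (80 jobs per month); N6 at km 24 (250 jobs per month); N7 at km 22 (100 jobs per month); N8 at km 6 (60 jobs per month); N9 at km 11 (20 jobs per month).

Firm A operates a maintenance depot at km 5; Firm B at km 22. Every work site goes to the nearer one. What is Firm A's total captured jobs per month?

342

The indifferent point is the midpoint (5+22)/2 = 13.5; work sites left of it (closer to Firm A at 5) go to Firm A, those right go to Firm B.
  N5 at 2 (w=80) → Firm A
  N4 at 5 (w=2) → Firm A
  N8 at 6 (w=60) → Firm A
  N3 at 10 (w=90) → Firm A
  N9 at 11 (w=20) → Firm A
  N2 at 13 (w=90) → Firm A
  N7 at 22 (w=100) → Firm B
  N6 at 24 (w=250) → Firm B
  N1 at 40 (w=80) → Firm B
Firm A captures 342; Firm B captures 430.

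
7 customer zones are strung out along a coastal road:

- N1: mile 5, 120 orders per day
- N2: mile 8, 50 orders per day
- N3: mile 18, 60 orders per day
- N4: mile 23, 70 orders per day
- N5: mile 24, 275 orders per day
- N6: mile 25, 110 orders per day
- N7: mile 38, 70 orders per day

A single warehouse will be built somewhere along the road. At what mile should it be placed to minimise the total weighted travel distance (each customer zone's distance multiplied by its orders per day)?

For a sum of weighted absolute distances on a line, the optimum is the weighted median (not the mean). Total weight W = 755; half-weight = 377.5.
Sort by position and accumulate weight:
  mile 5 (N1, w=120) → cum 120
  mile 8 (N2, w=50) → cum 170
  mile 18 (N3, w=60) → cum 230
  mile 23 (N4, w=70) → cum 300
  mile 24 (N5, w=275) → cum 575  ≥ 377.5 → median here
  mile 25 (N6, w=110) → cum 685
  mile 38 (N7, w=70) → cum 755
Optimal location: mile 24.

x = 24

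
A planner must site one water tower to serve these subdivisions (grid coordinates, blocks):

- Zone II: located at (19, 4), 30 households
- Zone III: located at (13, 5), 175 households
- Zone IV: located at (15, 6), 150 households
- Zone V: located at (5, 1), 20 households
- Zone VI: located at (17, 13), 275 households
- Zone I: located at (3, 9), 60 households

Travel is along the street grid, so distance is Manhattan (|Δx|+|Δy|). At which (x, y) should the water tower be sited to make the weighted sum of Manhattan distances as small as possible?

(15, 6)

Manhattan distance separates: Σwᵢ(|x−xᵢ|+|y−yᵢ|) = Σwᵢ|x−xᵢ| + Σwᵢ|y−yᵢ|, so x and y are optimised independently as 1-D weighted medians.
Total weight W = 710; half = 355.
x-coordinate, sorted with cumulative weight:
  x=3 (Zone I, w=60) cum 60
  x=5 (Zone V, w=20) cum 80
  x=13 (Zone III, w=175) cum 255
  x=15 (Zone IV, w=150) cum 405  ← median
  x=17 (Zone VI, w=275) cum 680
  x=19 (Zone II, w=30) cum 710
⇒ x* = 15
y-coordinate, sorted with cumulative weight:
  y=1 (Zone V, w=20) cum 20
  y=4 (Zone II, w=30) cum 50
  y=5 (Zone III, w=175) cum 225
  y=6 (Zone IV, w=150) cum 375  ← median
  y=9 (Zone I, w=60) cum 435
  y=13 (Zone VI, w=275) cum 710
⇒ y* = 6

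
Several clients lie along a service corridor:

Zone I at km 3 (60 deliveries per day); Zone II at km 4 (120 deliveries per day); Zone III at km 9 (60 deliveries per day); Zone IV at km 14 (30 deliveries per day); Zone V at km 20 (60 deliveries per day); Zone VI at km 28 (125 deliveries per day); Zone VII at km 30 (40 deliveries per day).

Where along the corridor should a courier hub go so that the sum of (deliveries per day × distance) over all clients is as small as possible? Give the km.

For a sum of weighted absolute distances on a line, the optimum is the weighted median (not the mean). Total weight W = 495; half-weight = 247.5.
Sort by position and accumulate weight:
  km 3 (Zone I, w=60) → cum 60
  km 4 (Zone II, w=120) → cum 180
  km 9 (Zone III, w=60) → cum 240
  km 14 (Zone IV, w=30) → cum 270  ≥ 247.5 → median here
  km 20 (Zone V, w=60) → cum 330
  km 28 (Zone VI, w=125) → cum 455
  km 30 (Zone VII, w=40) → cum 495
Optimal location: km 14.

x = 14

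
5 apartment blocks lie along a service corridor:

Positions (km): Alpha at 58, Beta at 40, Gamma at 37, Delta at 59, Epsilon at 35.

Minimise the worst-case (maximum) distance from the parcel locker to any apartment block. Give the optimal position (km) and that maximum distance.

The 1-center on a line is the midpoint of the two extreme points: leftmost at 35, rightmost at 59.
Optimal location = (35 + 59)/2 = 47; maximum distance = (59 − 35)/2 = 12.

location 47, max distance 12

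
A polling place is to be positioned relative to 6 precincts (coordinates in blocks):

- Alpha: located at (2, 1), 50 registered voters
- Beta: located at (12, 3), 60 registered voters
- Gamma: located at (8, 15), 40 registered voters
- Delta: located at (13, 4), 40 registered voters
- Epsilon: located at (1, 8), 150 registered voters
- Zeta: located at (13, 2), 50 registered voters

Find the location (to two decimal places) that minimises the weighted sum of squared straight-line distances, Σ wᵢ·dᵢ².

(6.31, 5.87)

The minimiser of Σwᵢ‖p−pᵢ‖² is the weighted centroid p* = (Σwᵢpᵢ)/(Σwᵢ).
Σwᵢ = 390.
Σwᵢxᵢ = 50·2 + 60·12 + 40·8 + 40·13 + 150·1 + 50·13 = 2460.
Σwᵢyᵢ = 50·1 + 60·3 + 40·15 + 40·4 + 150·8 + 50·2 = 2290.
x* = 2460/390 = 6.31, y* = 2290/390 = 5.87.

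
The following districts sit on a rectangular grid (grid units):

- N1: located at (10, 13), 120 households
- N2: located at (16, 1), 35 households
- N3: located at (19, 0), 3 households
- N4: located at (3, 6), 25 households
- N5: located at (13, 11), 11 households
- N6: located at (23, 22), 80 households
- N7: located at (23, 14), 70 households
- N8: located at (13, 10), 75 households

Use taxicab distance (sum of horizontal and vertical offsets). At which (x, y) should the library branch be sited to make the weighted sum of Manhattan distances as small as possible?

(13, 13)

Manhattan distance separates: Σwᵢ(|x−xᵢ|+|y−yᵢ|) = Σwᵢ|x−xᵢ| + Σwᵢ|y−yᵢ|, so x and y are optimised independently as 1-D weighted medians.
Total weight W = 419; half = 209.5.
x-coordinate, sorted with cumulative weight:
  x=3 (N4, w=25) cum 25
  x=10 (N1, w=120) cum 145
  x=13 (N5, w=11) cum 156
  x=13 (N8, w=75) cum 231  ← median
  x=16 (N2, w=35) cum 266
  x=19 (N3, w=3) cum 269
  x=23 (N6, w=80) cum 349
  x=23 (N7, w=70) cum 419
⇒ x* = 13
y-coordinate, sorted with cumulative weight:
  y=0 (N3, w=3) cum 3
  y=1 (N2, w=35) cum 38
  y=6 (N4, w=25) cum 63
  y=10 (N8, w=75) cum 138
  y=11 (N5, w=11) cum 149
  y=13 (N1, w=120) cum 269  ← median
  y=14 (N7, w=70) cum 339
  y=22 (N6, w=80) cum 419
⇒ y* = 13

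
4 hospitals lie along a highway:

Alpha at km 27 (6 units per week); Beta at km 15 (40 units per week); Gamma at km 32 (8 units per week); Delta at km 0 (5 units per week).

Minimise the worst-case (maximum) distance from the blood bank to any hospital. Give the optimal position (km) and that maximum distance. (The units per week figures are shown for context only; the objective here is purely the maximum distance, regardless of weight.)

The 1-center on a line is the midpoint of the two extreme points: leftmost at 0, rightmost at 32.
Optimal location = (0 + 32)/2 = 16; maximum distance = (32 − 0)/2 = 16.

location 16, max distance 16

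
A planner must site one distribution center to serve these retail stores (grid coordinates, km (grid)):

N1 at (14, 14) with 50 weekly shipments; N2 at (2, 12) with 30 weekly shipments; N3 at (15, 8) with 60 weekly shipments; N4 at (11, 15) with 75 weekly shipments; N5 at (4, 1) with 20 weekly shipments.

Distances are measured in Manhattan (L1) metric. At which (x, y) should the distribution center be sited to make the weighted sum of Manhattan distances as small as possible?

(11, 14)

Manhattan distance separates: Σwᵢ(|x−xᵢ|+|y−yᵢ|) = Σwᵢ|x−xᵢ| + Σwᵢ|y−yᵢ|, so x and y are optimised independently as 1-D weighted medians.
Total weight W = 235; half = 117.5.
x-coordinate, sorted with cumulative weight:
  x=2 (N2, w=30) cum 30
  x=4 (N5, w=20) cum 50
  x=11 (N4, w=75) cum 125  ← median
  x=14 (N1, w=50) cum 175
  x=15 (N3, w=60) cum 235
⇒ x* = 11
y-coordinate, sorted with cumulative weight:
  y=1 (N5, w=20) cum 20
  y=8 (N3, w=60) cum 80
  y=12 (N2, w=30) cum 110
  y=14 (N1, w=50) cum 160  ← median
  y=15 (N4, w=75) cum 235
⇒ y* = 14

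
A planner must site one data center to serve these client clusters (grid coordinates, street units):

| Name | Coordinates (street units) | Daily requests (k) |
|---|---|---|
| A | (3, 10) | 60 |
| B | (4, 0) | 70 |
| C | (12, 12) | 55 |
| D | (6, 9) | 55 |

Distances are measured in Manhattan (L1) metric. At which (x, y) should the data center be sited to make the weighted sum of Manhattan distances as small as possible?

Manhattan distance separates: Σwᵢ(|x−xᵢ|+|y−yᵢ|) = Σwᵢ|x−xᵢ| + Σwᵢ|y−yᵢ|, so x and y are optimised independently as 1-D weighted medians.
Total weight W = 240; half = 120.
x-coordinate, sorted with cumulative weight:
  x=3 (A, w=60) cum 60
  x=4 (B, w=70) cum 130  ← median
  x=6 (D, w=55) cum 185
  x=12 (C, w=55) cum 240
⇒ x* = 4
y-coordinate, sorted with cumulative weight:
  y=0 (B, w=70) cum 70
  y=9 (D, w=55) cum 125  ← median
  y=10 (A, w=60) cum 185
  y=12 (C, w=55) cum 240
⇒ y* = 9

(4, 9)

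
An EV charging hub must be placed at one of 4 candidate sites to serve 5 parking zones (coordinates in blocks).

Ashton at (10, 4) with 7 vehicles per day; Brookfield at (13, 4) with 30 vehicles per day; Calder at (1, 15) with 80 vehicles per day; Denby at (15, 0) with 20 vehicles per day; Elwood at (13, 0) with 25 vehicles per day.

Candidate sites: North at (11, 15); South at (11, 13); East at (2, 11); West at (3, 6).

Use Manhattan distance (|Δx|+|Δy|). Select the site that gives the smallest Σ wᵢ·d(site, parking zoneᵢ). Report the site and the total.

Total weighted distance at each candidate:
  North (11, 15): total = 2079
  South (11, 13): total = 2075
  East (2, 11): total = 2075
  West (3, 6): total = 2063
Minimum is at West with total 2063 blocks.

West, total 2063 blocks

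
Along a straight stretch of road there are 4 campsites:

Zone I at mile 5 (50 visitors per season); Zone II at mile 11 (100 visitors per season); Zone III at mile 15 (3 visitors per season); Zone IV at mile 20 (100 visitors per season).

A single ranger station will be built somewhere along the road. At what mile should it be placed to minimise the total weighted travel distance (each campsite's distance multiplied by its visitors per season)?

x = 11

For a sum of weighted absolute distances on a line, the optimum is the weighted median (not the mean). Total weight W = 253; half-weight = 126.5.
Sort by position and accumulate weight:
  mile 5 (Zone I, w=50) → cum 50
  mile 11 (Zone II, w=100) → cum 150  ≥ 126.5 → median here
  mile 15 (Zone III, w=3) → cum 153
  mile 20 (Zone IV, w=100) → cum 253
Optimal location: mile 11.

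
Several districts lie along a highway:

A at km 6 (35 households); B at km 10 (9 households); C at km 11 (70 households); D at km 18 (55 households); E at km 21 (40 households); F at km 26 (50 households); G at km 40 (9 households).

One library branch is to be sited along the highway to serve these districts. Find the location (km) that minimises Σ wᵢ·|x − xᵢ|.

For a sum of weighted absolute distances on a line, the optimum is the weighted median (not the mean). Total weight W = 268; half-weight = 134.
Sort by position and accumulate weight:
  km 6 (A, w=35) → cum 35
  km 10 (B, w=9) → cum 44
  km 11 (C, w=70) → cum 114
  km 18 (D, w=55) → cum 169  ≥ 134 → median here
  km 21 (E, w=40) → cum 209
  km 26 (F, w=50) → cum 259
  km 40 (G, w=9) → cum 268
Optimal location: km 18.

x = 18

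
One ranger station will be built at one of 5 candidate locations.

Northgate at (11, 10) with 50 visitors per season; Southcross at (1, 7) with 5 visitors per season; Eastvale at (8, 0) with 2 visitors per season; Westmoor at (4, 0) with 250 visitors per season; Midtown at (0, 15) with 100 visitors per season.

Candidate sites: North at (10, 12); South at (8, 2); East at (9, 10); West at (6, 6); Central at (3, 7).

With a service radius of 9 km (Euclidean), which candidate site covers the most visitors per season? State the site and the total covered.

Central, covering 407

Coverage radius r = 9 km; a point is covered iff (Δx)²+(Δy)² ≤ 9² = 81.
  North (10, 12): covers {Northgate} → 50
  South (8, 2): covers {Northgate, Southcross, Eastvale, Westmoor} → 307
  East (9, 10): covers {Northgate, Southcross} → 55
  West (6, 6): covers {Northgate, Southcross, Eastvale, Westmoor} → 307
  Central (3, 7): covers {Northgate, Southcross, Eastvale, Westmoor, Midtown} → 407
Maximum coverage at Central: 407 visitors per season.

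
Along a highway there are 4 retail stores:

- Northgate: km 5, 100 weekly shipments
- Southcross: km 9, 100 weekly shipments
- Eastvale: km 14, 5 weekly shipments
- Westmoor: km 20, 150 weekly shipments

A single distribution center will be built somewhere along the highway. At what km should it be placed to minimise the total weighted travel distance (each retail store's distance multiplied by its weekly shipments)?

For a sum of weighted absolute distances on a line, the optimum is the weighted median (not the mean). Total weight W = 355; half-weight = 177.5.
Sort by position and accumulate weight:
  km 5 (Northgate, w=100) → cum 100
  km 9 (Southcross, w=100) → cum 200  ≥ 177.5 → median here
  km 14 (Eastvale, w=5) → cum 205
  km 20 (Westmoor, w=150) → cum 355
Optimal location: km 9.

x = 9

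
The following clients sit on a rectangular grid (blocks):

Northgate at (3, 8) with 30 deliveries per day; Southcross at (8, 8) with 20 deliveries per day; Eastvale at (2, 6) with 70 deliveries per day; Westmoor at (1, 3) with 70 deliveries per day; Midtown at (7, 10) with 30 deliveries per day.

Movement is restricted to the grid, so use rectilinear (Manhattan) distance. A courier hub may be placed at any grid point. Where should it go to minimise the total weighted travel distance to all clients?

Manhattan distance separates: Σwᵢ(|x−xᵢ|+|y−yᵢ|) = Σwᵢ|x−xᵢ| + Σwᵢ|y−yᵢ|, so x and y are optimised independently as 1-D weighted medians.
Total weight W = 220; half = 110.
x-coordinate, sorted with cumulative weight:
  x=1 (Westmoor, w=70) cum 70
  x=2 (Eastvale, w=70) cum 140  ← median
  x=3 (Northgate, w=30) cum 170
  x=7 (Midtown, w=30) cum 200
  x=8 (Southcross, w=20) cum 220
⇒ x* = 2
y-coordinate, sorted with cumulative weight:
  y=3 (Westmoor, w=70) cum 70
  y=6 (Eastvale, w=70) cum 140  ← median
  y=8 (Northgate, w=30) cum 170
  y=8 (Southcross, w=20) cum 190
  y=10 (Midtown, w=30) cum 220
⇒ y* = 6

(2, 6)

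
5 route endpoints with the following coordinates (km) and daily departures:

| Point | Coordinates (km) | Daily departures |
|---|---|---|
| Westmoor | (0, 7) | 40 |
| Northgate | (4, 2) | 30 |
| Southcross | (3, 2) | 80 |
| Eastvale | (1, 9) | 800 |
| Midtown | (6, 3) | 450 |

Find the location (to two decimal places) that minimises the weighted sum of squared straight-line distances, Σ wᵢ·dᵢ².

The minimiser of Σwᵢ‖p−pᵢ‖² is the weighted centroid p* = (Σwᵢpᵢ)/(Σwᵢ).
Σwᵢ = 1400.
Σwᵢxᵢ = 40·0 + 30·4 + 80·3 + 800·1 + 450·6 = 3860.
Σwᵢyᵢ = 40·7 + 30·2 + 80·2 + 800·9 + 450·3 = 9050.
x* = 3860/1400 = 2.76, y* = 9050/1400 = 6.46.

(2.76, 6.46)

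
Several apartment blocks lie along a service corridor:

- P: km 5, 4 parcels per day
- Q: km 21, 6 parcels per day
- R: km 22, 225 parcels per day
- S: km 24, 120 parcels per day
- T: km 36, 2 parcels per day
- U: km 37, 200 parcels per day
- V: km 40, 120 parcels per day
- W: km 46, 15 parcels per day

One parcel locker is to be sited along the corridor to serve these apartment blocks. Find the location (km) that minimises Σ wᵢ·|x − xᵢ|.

x = 24

For a sum of weighted absolute distances on a line, the optimum is the weighted median (not the mean). Total weight W = 692; half-weight = 346.
Sort by position and accumulate weight:
  km 5 (P, w=4) → cum 4
  km 21 (Q, w=6) → cum 10
  km 22 (R, w=225) → cum 235
  km 24 (S, w=120) → cum 355  ≥ 346 → median here
  km 36 (T, w=2) → cum 357
  km 37 (U, w=200) → cum 557
  km 40 (V, w=120) → cum 677
  km 46 (W, w=15) → cum 692
Optimal location: km 24.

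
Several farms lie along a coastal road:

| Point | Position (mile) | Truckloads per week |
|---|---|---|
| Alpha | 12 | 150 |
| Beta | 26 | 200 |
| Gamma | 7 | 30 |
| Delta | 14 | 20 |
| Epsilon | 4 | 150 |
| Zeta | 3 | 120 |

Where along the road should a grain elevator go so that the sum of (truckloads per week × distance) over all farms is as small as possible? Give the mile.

x = 12

For a sum of weighted absolute distances on a line, the optimum is the weighted median (not the mean). Total weight W = 670; half-weight = 335.
Sort by position and accumulate weight:
  mile 3 (Zeta, w=120) → cum 120
  mile 4 (Epsilon, w=150) → cum 270
  mile 7 (Gamma, w=30) → cum 300
  mile 12 (Alpha, w=150) → cum 450  ≥ 335 → median here
  mile 14 (Delta, w=20) → cum 470
  mile 26 (Beta, w=200) → cum 670
Optimal location: mile 12.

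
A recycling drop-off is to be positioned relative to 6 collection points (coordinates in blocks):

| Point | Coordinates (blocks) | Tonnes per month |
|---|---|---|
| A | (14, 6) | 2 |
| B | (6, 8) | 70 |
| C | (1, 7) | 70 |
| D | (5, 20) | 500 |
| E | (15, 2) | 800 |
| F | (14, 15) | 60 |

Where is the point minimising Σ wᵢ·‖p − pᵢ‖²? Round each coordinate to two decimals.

The minimiser of Σwᵢ‖p−pᵢ‖² is the weighted centroid p* = (Σwᵢpᵢ)/(Σwᵢ).
Σwᵢ = 1502.
Σwᵢxᵢ = 2·14 + 70·6 + 70·1 + 500·5 + 800·15 + 60·14 = 15858.
Σwᵢyᵢ = 2·6 + 70·8 + 70·7 + 500·20 + 800·2 + 60·15 = 13562.
x* = 15858/1502 = 10.56, y* = 13562/1502 = 9.03.

(10.56, 9.03)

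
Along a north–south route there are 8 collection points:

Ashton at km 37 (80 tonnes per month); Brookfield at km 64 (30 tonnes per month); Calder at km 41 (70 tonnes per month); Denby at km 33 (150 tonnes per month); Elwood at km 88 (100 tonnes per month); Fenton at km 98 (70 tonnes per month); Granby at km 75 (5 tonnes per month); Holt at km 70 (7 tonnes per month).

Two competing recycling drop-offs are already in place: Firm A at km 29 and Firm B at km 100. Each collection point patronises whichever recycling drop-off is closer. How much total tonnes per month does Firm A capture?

330

The indifferent point is the midpoint (29+100)/2 = 64.5; collection points left of it (closer to Firm A at 29) go to Firm A, those right go to Firm B.
  Denby at 33 (w=150) → Firm A
  Ashton at 37 (w=80) → Firm A
  Calder at 41 (w=70) → Firm A
  Brookfield at 64 (w=30) → Firm A
  Holt at 70 (w=7) → Firm B
  Granby at 75 (w=5) → Firm B
  Elwood at 88 (w=100) → Firm B
  Fenton at 98 (w=70) → Firm B
Firm A captures 330; Firm B captures 182.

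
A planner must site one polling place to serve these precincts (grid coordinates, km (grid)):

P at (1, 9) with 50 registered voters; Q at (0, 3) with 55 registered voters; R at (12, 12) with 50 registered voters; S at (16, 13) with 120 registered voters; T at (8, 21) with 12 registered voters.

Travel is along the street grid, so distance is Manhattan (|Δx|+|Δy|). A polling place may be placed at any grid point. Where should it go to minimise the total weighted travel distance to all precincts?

Manhattan distance separates: Σwᵢ(|x−xᵢ|+|y−yᵢ|) = Σwᵢ|x−xᵢ| + Σwᵢ|y−yᵢ|, so x and y are optimised independently as 1-D weighted medians.
Total weight W = 287; half = 143.5.
x-coordinate, sorted with cumulative weight:
  x=0 (Q, w=55) cum 55
  x=1 (P, w=50) cum 105
  x=8 (T, w=12) cum 117
  x=12 (R, w=50) cum 167  ← median
  x=16 (S, w=120) cum 287
⇒ x* = 12
y-coordinate, sorted with cumulative weight:
  y=3 (Q, w=55) cum 55
  y=9 (P, w=50) cum 105
  y=12 (R, w=50) cum 155  ← median
  y=13 (S, w=120) cum 275
  y=21 (T, w=12) cum 287
⇒ y* = 12

(12, 12)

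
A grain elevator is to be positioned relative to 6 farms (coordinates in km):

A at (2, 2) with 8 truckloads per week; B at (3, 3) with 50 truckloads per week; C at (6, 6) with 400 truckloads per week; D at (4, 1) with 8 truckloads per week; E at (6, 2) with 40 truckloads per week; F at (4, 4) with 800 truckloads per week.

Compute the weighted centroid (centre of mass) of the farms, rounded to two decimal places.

The minimiser of Σwᵢ‖p−pᵢ‖² is the weighted centroid p* = (Σwᵢpᵢ)/(Σwᵢ).
Σwᵢ = 1306.
Σwᵢxᵢ = 8·2 + 50·3 + 400·6 + 8·4 + 40·6 + 800·4 = 6038.
Σwᵢyᵢ = 8·2 + 50·3 + 400·6 + 8·1 + 40·2 + 800·4 = 5854.
x* = 6038/1306 = 4.62, y* = 5854/1306 = 4.48.

(4.62, 4.48)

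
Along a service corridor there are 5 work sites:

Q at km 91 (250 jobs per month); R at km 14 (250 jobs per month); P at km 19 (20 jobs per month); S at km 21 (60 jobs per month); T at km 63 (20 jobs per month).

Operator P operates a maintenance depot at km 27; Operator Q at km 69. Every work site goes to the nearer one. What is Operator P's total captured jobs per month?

330

The indifferent point is the midpoint (27+69)/2 = 48; work sites left of it (closer to Operator P at 27) go to Operator P, those right go to Operator Q.
  R at 14 (w=250) → Operator P
  P at 19 (w=20) → Operator P
  S at 21 (w=60) → Operator P
  T at 63 (w=20) → Operator Q
  Q at 91 (w=250) → Operator Q
Operator P captures 330; Operator Q captures 270.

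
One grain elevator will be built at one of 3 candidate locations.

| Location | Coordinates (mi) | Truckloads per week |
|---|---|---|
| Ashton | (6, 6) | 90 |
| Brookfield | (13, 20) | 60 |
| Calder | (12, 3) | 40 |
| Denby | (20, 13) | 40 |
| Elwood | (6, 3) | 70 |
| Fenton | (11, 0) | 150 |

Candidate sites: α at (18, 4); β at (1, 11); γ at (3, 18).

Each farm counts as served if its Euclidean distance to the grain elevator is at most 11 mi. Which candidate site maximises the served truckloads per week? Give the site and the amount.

Coverage radius r = 11 mi; a point is covered iff (Δx)²+(Δy)² ≤ 11² = 121.
  α (18, 4): covers {Calder, Denby, Fenton} → 230
  β (1, 11): covers {Ashton, Elwood} → 160
  γ (3, 18): covers {Brookfield} → 60
Maximum coverage at α: 230 truckloads per week.

α, covering 230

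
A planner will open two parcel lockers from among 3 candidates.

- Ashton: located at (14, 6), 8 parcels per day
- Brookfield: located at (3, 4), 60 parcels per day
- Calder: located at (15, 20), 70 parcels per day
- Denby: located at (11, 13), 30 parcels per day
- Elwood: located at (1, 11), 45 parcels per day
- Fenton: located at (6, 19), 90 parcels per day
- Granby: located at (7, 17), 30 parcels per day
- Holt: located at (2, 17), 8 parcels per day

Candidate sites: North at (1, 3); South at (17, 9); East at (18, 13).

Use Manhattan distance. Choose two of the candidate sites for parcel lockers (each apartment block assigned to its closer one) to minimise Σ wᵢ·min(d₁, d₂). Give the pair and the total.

Evaluate every pair (each demand assigned to the nearer of the two):
  {North, East}: total = 3728
  {North, South}: total = 4348
  {South, East}: total = 5138
Best pair: {North, East} with total 3728.

{North, East}, total 3728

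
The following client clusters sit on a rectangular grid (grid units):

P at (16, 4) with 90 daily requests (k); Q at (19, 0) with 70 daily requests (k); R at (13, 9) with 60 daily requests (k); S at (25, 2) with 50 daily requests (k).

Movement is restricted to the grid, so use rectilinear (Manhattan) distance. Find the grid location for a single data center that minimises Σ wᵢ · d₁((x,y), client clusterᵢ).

(16, 4)

Manhattan distance separates: Σwᵢ(|x−xᵢ|+|y−yᵢ|) = Σwᵢ|x−xᵢ| + Σwᵢ|y−yᵢ|, so x and y are optimised independently as 1-D weighted medians.
Total weight W = 270; half = 135.
x-coordinate, sorted with cumulative weight:
  x=13 (R, w=60) cum 60
  x=16 (P, w=90) cum 150  ← median
  x=19 (Q, w=70) cum 220
  x=25 (S, w=50) cum 270
⇒ x* = 16
y-coordinate, sorted with cumulative weight:
  y=0 (Q, w=70) cum 70
  y=2 (S, w=50) cum 120
  y=4 (P, w=90) cum 210  ← median
  y=9 (R, w=60) cum 270
⇒ y* = 4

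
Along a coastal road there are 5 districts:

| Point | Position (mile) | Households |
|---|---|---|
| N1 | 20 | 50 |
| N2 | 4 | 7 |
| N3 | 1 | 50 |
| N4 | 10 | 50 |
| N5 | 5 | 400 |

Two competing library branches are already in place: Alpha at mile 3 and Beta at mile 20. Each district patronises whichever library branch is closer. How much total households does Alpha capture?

The indifferent point is the midpoint (3+20)/2 = 11.5; districts left of it (closer to Alpha at 3) go to Alpha, those right go to Beta.
  N3 at 1 (w=50) → Alpha
  N2 at 4 (w=7) → Alpha
  N5 at 5 (w=400) → Alpha
  N4 at 10 (w=50) → Alpha
  N1 at 20 (w=50) → Beta
Alpha captures 507; Beta captures 50.

507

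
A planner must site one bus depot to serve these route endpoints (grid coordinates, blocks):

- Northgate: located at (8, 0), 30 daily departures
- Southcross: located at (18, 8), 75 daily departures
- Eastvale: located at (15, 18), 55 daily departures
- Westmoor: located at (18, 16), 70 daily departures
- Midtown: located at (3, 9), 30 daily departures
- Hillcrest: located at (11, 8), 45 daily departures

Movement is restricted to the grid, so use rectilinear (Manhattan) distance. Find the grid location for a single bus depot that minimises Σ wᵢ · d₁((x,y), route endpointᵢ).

(15, 9)

Manhattan distance separates: Σwᵢ(|x−xᵢ|+|y−yᵢ|) = Σwᵢ|x−xᵢ| + Σwᵢ|y−yᵢ|, so x and y are optimised independently as 1-D weighted medians.
Total weight W = 305; half = 152.5.
x-coordinate, sorted with cumulative weight:
  x=3 (Midtown, w=30) cum 30
  x=8 (Northgate, w=30) cum 60
  x=11 (Hillcrest, w=45) cum 105
  x=15 (Eastvale, w=55) cum 160  ← median
  x=18 (Southcross, w=75) cum 235
  x=18 (Westmoor, w=70) cum 305
⇒ x* = 15
y-coordinate, sorted with cumulative weight:
  y=0 (Northgate, w=30) cum 30
  y=8 (Southcross, w=75) cum 105
  y=8 (Hillcrest, w=45) cum 150
  y=9 (Midtown, w=30) cum 180  ← median
  y=16 (Westmoor, w=70) cum 250
  y=18 (Eastvale, w=55) cum 305
⇒ y* = 9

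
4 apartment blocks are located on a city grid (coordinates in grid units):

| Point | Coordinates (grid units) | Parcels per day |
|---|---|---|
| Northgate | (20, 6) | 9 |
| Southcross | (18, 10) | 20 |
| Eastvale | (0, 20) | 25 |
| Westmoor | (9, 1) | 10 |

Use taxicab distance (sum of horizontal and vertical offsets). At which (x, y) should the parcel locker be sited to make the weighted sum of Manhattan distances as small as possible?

(9, 10)

Manhattan distance separates: Σwᵢ(|x−xᵢ|+|y−yᵢ|) = Σwᵢ|x−xᵢ| + Σwᵢ|y−yᵢ|, so x and y are optimised independently as 1-D weighted medians.
Total weight W = 64; half = 32.
x-coordinate, sorted with cumulative weight:
  x=0 (Eastvale, w=25) cum 25
  x=9 (Westmoor, w=10) cum 35  ← median
  x=18 (Southcross, w=20) cum 55
  x=20 (Northgate, w=9) cum 64
⇒ x* = 9
y-coordinate, sorted with cumulative weight:
  y=1 (Westmoor, w=10) cum 10
  y=6 (Northgate, w=9) cum 19
  y=10 (Southcross, w=20) cum 39  ← median
  y=20 (Eastvale, w=25) cum 64
⇒ y* = 10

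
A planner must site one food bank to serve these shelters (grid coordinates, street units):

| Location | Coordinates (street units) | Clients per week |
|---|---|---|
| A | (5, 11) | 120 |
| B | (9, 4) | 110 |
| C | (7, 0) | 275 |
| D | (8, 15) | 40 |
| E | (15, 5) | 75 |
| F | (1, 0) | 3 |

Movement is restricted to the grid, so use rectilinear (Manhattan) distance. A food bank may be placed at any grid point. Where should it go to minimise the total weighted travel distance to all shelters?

Manhattan distance separates: Σwᵢ(|x−xᵢ|+|y−yᵢ|) = Σwᵢ|x−xᵢ| + Σwᵢ|y−yᵢ|, so x and y are optimised independently as 1-D weighted medians.
Total weight W = 623; half = 311.5.
x-coordinate, sorted with cumulative weight:
  x=1 (F, w=3) cum 3
  x=5 (A, w=120) cum 123
  x=7 (C, w=275) cum 398  ← median
  x=8 (D, w=40) cum 438
  x=9 (B, w=110) cum 548
  x=15 (E, w=75) cum 623
⇒ x* = 7
y-coordinate, sorted with cumulative weight:
  y=0 (C, w=275) cum 275
  y=0 (F, w=3) cum 278
  y=4 (B, w=110) cum 388  ← median
  y=5 (E, w=75) cum 463
  y=11 (A, w=120) cum 583
  y=15 (D, w=40) cum 623
⇒ y* = 4

(7, 4)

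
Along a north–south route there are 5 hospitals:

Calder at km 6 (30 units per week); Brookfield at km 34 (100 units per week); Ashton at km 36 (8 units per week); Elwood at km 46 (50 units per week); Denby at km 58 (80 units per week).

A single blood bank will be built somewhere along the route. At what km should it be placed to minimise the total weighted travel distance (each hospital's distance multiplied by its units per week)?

x = 36

For a sum of weighted absolute distances on a line, the optimum is the weighted median (not the mean). Total weight W = 268; half-weight = 134.
Sort by position and accumulate weight:
  km 6 (Calder, w=30) → cum 30
  km 34 (Brookfield, w=100) → cum 130
  km 36 (Ashton, w=8) → cum 138  ≥ 134 → median here
  km 46 (Elwood, w=50) → cum 188
  km 58 (Denby, w=80) → cum 268
Optimal location: km 36.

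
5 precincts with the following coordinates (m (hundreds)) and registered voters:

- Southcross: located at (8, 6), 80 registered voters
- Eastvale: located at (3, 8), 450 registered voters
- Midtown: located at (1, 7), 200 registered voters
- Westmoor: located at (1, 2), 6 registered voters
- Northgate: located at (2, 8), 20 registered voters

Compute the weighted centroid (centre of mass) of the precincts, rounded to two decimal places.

(2.96, 7.48)

The minimiser of Σwᵢ‖p−pᵢ‖² is the weighted centroid p* = (Σwᵢpᵢ)/(Σwᵢ).
Σwᵢ = 756.
Σwᵢxᵢ = 80·8 + 450·3 + 200·1 + 6·1 + 20·2 = 2236.
Σwᵢyᵢ = 80·6 + 450·8 + 200·7 + 6·2 + 20·8 = 5652.
x* = 2236/756 = 2.96, y* = 5652/756 = 7.48.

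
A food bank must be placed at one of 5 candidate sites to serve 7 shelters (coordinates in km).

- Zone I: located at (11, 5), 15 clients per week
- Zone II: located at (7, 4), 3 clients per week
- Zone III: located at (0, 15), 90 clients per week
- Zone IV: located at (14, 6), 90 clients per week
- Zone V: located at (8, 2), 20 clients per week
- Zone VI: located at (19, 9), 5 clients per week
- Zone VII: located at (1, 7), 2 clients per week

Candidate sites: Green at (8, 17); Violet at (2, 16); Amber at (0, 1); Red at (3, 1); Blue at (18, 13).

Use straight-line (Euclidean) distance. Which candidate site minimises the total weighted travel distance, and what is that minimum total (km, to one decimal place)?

Violet, total 2273.9 km

Total weighted distance at each candidate:
  Green (8, 17): total = 2486.9
  Violet (2, 16): total = 2273.9
  Amber (0, 1): total = 3072.9
  Red (3, 1): total = 2729.3
  Blue (18, 13): total = 2911.7
Minimum is at Violet with total 2273.9 km.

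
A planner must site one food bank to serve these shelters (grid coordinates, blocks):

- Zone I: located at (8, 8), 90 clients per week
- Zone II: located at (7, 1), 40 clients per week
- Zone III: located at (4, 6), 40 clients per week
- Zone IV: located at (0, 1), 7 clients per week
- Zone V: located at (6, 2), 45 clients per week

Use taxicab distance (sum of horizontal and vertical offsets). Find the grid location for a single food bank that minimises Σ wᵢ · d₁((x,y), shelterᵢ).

(7, 6)

Manhattan distance separates: Σwᵢ(|x−xᵢ|+|y−yᵢ|) = Σwᵢ|x−xᵢ| + Σwᵢ|y−yᵢ|, so x and y are optimised independently as 1-D weighted medians.
Total weight W = 222; half = 111.
x-coordinate, sorted with cumulative weight:
  x=0 (Zone IV, w=7) cum 7
  x=4 (Zone III, w=40) cum 47
  x=6 (Zone V, w=45) cum 92
  x=7 (Zone II, w=40) cum 132  ← median
  x=8 (Zone I, w=90) cum 222
⇒ x* = 7
y-coordinate, sorted with cumulative weight:
  y=1 (Zone II, w=40) cum 40
  y=1 (Zone IV, w=7) cum 47
  y=2 (Zone V, w=45) cum 92
  y=6 (Zone III, w=40) cum 132  ← median
  y=8 (Zone I, w=90) cum 222
⇒ y* = 6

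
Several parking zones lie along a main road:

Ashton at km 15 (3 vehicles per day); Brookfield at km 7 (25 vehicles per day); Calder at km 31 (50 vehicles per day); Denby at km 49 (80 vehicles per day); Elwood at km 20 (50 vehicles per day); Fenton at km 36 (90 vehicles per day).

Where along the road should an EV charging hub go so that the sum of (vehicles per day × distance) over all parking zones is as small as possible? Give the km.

For a sum of weighted absolute distances on a line, the optimum is the weighted median (not the mean). Total weight W = 298; half-weight = 149.
Sort by position and accumulate weight:
  km 7 (Brookfield, w=25) → cum 25
  km 15 (Ashton, w=3) → cum 28
  km 20 (Elwood, w=50) → cum 78
  km 31 (Calder, w=50) → cum 128
  km 36 (Fenton, w=90) → cum 218  ≥ 149 → median here
  km 49 (Denby, w=80) → cum 298
Optimal location: km 36.

x = 36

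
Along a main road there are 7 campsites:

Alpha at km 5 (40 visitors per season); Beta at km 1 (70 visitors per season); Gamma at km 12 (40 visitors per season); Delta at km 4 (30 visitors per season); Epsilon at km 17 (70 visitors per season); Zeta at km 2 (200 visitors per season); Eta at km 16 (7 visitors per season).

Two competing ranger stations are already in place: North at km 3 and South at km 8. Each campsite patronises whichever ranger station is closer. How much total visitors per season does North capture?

The indifferent point is the midpoint (3+8)/2 = 5.5; campsites left of it (closer to North at 3) go to North, those right go to South.
  Beta at 1 (w=70) → North
  Zeta at 2 (w=200) → North
  Delta at 4 (w=30) → North
  Alpha at 5 (w=40) → North
  Gamma at 12 (w=40) → South
  Eta at 16 (w=7) → South
  Epsilon at 17 (w=70) → South
North captures 340; South captures 117.

340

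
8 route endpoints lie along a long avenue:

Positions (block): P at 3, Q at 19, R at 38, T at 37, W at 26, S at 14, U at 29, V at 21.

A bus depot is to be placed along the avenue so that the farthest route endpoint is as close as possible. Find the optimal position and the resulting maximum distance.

The 1-center on a line is the midpoint of the two extreme points: leftmost at 3, rightmost at 38.
Optimal location = (3 + 38)/2 = 20.5; maximum distance = (38 − 3)/2 = 17.5.

location 20.5, max distance 17.5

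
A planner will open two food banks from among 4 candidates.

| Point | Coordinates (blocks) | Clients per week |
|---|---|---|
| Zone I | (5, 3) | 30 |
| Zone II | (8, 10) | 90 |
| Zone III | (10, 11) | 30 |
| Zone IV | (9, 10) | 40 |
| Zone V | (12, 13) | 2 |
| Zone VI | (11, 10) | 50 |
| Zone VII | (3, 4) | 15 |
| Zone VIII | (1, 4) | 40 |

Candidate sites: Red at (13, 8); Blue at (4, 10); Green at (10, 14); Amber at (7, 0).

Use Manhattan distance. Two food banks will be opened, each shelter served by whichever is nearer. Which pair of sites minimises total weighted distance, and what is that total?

Evaluate every pair (each demand assigned to the nearer of the two):
  {Blue, Green}: total = 1611
  {Red, Blue}: total = 1657
  {Green, Amber}: total = 1756
  {Blue, Amber}: total = 1757
  {Red, Amber}: total = 1932
  {Red, Green}: total = 2276
Best pair: {Blue, Green} with total 1611.

{Blue, Green}, total 1611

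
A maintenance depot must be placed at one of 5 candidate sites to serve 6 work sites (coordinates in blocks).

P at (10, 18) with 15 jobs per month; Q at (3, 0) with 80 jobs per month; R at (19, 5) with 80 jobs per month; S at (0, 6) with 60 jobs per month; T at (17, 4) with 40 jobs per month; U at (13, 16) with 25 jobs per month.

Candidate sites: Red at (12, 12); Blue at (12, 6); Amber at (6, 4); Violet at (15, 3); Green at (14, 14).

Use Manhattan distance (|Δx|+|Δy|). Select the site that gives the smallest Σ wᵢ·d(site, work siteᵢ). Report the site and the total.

Blue, total 3325 blocks

Total weighted distance at each candidate:
  Red (12, 12): total = 4645
  Blue (12, 6): total = 3325
  Amber (6, 4): total = 3345
  Violet (15, 3): total = 3555
  Green (14, 14): total = 5155
Minimum is at Blue with total 3325 blocks.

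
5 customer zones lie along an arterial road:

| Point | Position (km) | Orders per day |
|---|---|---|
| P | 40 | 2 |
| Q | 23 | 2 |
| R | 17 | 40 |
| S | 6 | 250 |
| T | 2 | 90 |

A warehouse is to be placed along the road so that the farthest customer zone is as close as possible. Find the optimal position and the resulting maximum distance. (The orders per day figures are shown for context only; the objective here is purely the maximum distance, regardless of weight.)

The 1-center on a line is the midpoint of the two extreme points: leftmost at 2, rightmost at 40.
Optimal location = (2 + 40)/2 = 21; maximum distance = (40 − 2)/2 = 19.

location 21, max distance 19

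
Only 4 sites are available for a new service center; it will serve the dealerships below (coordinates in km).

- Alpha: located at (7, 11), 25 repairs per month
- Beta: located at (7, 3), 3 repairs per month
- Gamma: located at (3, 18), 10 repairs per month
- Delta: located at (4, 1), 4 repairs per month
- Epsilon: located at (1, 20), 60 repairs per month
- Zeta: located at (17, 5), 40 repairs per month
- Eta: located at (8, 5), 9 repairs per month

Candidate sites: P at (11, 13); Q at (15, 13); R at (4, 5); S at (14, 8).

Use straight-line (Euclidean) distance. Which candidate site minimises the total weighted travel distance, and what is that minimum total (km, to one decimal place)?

Total weighted distance at each candidate:
  P (11, 13): total = 1503.3
  Q (15, 13): total = 1804.4
  R (4, 5): total = 1798.7
  S (14, 8): total = 1705.3
Minimum is at P with total 1503.3 km.

P, total 1503.3 km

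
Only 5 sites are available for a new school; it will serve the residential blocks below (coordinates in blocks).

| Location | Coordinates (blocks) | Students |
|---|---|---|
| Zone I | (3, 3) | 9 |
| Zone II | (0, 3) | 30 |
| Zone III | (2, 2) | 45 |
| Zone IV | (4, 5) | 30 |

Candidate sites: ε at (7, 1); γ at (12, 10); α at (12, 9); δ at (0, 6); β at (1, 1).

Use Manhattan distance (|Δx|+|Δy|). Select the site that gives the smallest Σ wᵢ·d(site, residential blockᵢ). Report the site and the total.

β, total 426 blocks

Total weighted distance at each candidate:
  ε (7, 1): total = 804
  γ (12, 10): total = 1914
  α (12, 9): total = 1800
  δ (0, 6): total = 564
  β (1, 1): total = 426
Minimum is at β with total 426 blocks.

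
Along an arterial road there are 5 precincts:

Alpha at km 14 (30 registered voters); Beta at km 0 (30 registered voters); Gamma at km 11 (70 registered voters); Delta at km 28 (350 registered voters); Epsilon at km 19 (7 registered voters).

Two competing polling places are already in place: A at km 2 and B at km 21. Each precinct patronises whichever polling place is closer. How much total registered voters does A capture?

100

The indifferent point is the midpoint (2+21)/2 = 11.5; precincts left of it (closer to A at 2) go to A, those right go to B.
  Beta at 0 (w=30) → A
  Gamma at 11 (w=70) → A
  Alpha at 14 (w=30) → B
  Epsilon at 19 (w=7) → B
  Delta at 28 (w=350) → B
A captures 100; B captures 387.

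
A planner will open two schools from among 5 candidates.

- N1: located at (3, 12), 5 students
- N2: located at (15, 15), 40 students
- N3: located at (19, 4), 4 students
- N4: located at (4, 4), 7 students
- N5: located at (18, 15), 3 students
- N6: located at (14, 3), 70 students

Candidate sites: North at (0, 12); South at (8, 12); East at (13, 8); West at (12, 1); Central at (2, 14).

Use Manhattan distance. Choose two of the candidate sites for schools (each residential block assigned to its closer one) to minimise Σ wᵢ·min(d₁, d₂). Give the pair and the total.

Evaluate every pair (each demand assigned to the nearer of the two):
  {South, West}: total = 861
  {East, West}: total = 863
  {North, East}: total = 955
  {East, Central}: total = 955
  {South, East}: total = 965
  {West, Central}: total = 1023
  {North, West}: total = 1152
  {North, South}: total = 1664
  {South, Central}: total = 1664
  {North, Central}: total = 2428
Best pair: {South, West} with total 861.

{South, West}, total 861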